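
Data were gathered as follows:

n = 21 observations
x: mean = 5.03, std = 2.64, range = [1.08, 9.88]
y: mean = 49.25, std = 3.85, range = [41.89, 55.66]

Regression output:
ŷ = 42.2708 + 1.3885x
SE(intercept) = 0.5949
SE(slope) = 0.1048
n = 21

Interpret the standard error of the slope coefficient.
SE(β̂₁) = 0.1048 is the estimated standard deviation of the slope estimate across repeated samples; relative to β̂₁ = 1.3885 that is 7.5%, a precise estimate.

What SE measures:
- The standard error quantifies the sampling variability of the coefficient estimate
- It is the estimated standard deviation of β̂₁ across hypothetical repeated samples of the same size
- Smaller SE → more precise estimate

Relative precision:
- SE / |β̂₁| = 0.1048 / 1.3885 = 7.5%
- Rule of thumb (under 20%: precise; 20% to under 50%: moderately precise; 50% or more: imprecise) → precise

Link to the t-test: t = β̂₁ / SE(β̂₁) = 1.3885 / 0.1048 = 13.2490, the statistic for H₀: β₁ = 0.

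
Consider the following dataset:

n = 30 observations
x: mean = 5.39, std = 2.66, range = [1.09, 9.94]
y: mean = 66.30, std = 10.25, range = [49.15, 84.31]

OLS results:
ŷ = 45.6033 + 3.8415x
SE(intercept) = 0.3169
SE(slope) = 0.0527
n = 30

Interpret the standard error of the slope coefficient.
The slope 3.8415 is pinned down to within about ±0.0527 (one SE) by these data — relative uncertainty 1.4%, i.e. precise.

What SE measures:
- The standard error quantifies the sampling variability of the coefficient estimate
- It is the estimated standard deviation of β̂₁ across hypothetical repeated samples of the same size
- Smaller SE → more precise estimate

Relative precision:
- SE / |β̂₁| = 0.0527 / 3.8415 = 1.4%
- Rule of thumb (under 20%: precise; 20% to under 50%: moderately precise; 50% or more: imprecise) → precise

Rough 95% range (±2 SE): 3.8415 ± 0.1054 → (3.7361, 3.9469).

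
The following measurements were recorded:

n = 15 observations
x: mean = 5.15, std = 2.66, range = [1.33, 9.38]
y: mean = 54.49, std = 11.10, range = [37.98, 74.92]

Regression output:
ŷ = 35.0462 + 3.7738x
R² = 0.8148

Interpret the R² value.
The model explains 81.48% of the variance in y (R² = 0.8148), leaving 18.52% unexplained; the fit is strong.

R² (coefficient of determination) measures the proportion of variance in y explained by the regression model.

Here R² = 0.8148:
- Explained: 81.48% of the variation in y
- Unexplained (residual): 100% − 81.48% = 18.52%
- Rule of thumb (below 0.3 weak; 0.3 to below 0.7 moderate; 0.7 and above strong) → strong

Equivalently, for simple linear regression R² = r², so |r| = √0.8148 ≈ 0.9027.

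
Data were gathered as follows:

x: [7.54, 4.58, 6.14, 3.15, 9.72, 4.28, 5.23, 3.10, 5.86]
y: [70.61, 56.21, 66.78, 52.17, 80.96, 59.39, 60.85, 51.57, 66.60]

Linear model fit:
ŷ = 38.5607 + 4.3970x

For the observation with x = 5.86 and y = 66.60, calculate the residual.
Residual = 2.2729

The residual is the difference between the actual value and the predicted value:

Residual = y - ŷ

Step 1: Calculate predicted value
ŷ = 38.5607 + 4.3970 × 5.86
ŷ = 64.3271

Step 2: Calculate residual
Residual = 66.60 - 64.3271
Residual = 2.2729

Interpretation: the model underestimates the actual value by 2.2729 at this point (positive residual → observation lies above the fitted line).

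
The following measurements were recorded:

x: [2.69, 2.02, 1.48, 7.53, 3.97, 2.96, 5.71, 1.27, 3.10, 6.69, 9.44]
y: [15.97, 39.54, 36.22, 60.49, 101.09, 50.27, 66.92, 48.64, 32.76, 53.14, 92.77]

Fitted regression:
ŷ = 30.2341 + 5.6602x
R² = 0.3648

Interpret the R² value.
The model explains 36.48% of the variance in y (R² = 0.3648), leaving 63.52% unexplained; the fit is moderate.

The coefficient of determination R² is the fraction of the total variation in y that the fitted line accounts for.

Here R² = 0.3648:
- Explained: 36.48% of the variation in y
- Unexplained (residual): 100% − 36.48% = 63.52%
- Rule of thumb (below 0.3 weak; 0.3 to below 0.7 moderate; 0.7 and above strong) → moderate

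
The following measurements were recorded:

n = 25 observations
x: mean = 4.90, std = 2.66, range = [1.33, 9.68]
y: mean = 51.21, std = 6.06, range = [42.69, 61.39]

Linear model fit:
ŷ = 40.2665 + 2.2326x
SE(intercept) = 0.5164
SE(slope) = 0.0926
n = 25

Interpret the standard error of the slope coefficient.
SE(slope) = 0.0926 measures the uncertainty in the estimated slope. The coefficient is estimated precisely (SE/|β̂₁| = 4.1%).

SE(β̂₁) = s / √Sxx, where s is the residual standard deviation and Sxx = Σ(x − x̄)². It is the yardstick for how far β̂₁ = 2.2326 could plausibly be from the true slope.

Relative precision:
- SE / |β̂₁| = 0.0926 / 2.2326 = 4.1%
- Rule of thumb (under 20%: precise; 20% to under 50%: moderately precise; 50% or more: imprecise) → precise

Rough 95% range (±2 SE): 2.2326 ± 0.1852 → (2.0474, 2.4178).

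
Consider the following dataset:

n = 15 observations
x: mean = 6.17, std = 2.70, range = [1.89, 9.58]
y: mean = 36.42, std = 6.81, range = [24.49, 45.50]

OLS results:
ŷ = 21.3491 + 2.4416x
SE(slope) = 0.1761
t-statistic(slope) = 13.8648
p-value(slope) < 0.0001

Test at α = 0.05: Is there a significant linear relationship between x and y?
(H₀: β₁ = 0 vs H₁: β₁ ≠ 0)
Reject H₀: p-value < 0.0001 < α = 0.05. The linear relationship is significant at the 5% level.

Hypothesis test for the slope coefficient:

H₀: β₁ = 0 (no linear relationship)
H₁: β₁ ≠ 0 (linear relationship exists)

Test statistic: t = β̂₁ / SE(β̂₁) = 2.4416 / 0.1761 = 13.8648

With df = 13, the two-sided p-value for |t| = 13.8648 is <0.0001.

Decision rule: reject H₀ if p-value < α.
p-value < 0.0001 < α = 0.05 → reject H₀.

At α = 0.05 the data do provide convincing evidence of a nonzero slope.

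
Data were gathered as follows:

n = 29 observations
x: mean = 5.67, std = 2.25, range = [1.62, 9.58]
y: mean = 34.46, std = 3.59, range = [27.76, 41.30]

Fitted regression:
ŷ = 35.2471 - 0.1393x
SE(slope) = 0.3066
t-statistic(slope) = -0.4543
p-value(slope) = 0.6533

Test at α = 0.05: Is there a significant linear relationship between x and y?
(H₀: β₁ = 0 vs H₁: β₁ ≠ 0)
Since p-value = 0.6533 ≥ α = 0.05, fail to reject H₀ — the slope is not significantly different from 0.

Hypothesis test for the slope coefficient:

H₀: β₁ = 0 (no linear relationship)
H₁: β₁ ≠ 0 (linear relationship exists)

Test statistic: t = β̂₁ / SE(β̂₁) = -0.1393 / 0.3066 = -0.4543

The p-value (0.6533) is the probability, under H₀, of a t-statistic at least as extreme as |t| = 0.4543 (two-sided, df = n − 2 = 27).

Decision rule: reject H₀ if p-value < α.
p-value = 0.6533 ≥ α = 0.05 → fail to reject H₀.

At α = 0.05 the data do not provide convincing evidence of a nonzero slope.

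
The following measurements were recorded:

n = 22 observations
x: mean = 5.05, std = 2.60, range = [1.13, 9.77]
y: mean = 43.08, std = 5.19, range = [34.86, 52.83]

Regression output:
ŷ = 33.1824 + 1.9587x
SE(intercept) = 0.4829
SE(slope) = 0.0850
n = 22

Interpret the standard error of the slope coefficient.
The slope 1.9587 is pinned down to within about ±0.0850 (one SE) by these data — relative uncertainty 4.3%, i.e. precise.

SE(β̂₁) = 0.0850 says: if we drew many samples of n = 22 from the same population and refit each time, the fitted slopes would scatter with a standard deviation of roughly 0.0850 around the true β₁.

Relative precision:
- SE / |β̂₁| = 0.0850 / 1.9587 = 4.3%
- Rule of thumb (under 20%: precise; 20% to under 50%: moderately precise; 50% or more: imprecise) → precise

Rough 95% range (±2 SE): 1.9587 ± 0.1700 → (1.7887, 2.1287).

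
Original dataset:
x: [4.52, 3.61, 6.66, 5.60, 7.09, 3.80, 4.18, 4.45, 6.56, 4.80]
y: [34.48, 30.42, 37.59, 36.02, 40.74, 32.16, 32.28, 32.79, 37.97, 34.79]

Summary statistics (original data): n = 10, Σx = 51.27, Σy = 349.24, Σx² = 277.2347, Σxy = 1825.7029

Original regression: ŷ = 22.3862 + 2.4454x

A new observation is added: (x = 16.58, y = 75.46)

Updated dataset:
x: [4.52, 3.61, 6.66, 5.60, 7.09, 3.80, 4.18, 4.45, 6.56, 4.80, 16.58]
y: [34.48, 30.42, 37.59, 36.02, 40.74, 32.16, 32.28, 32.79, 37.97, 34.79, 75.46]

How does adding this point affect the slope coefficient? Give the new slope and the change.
New slope β₁ = 3.4217 versus 2.4454 before: a change of +0.9763 (+39.9%).

x = 16.58 lies well outside the original x-range [3.61, 7.09] (x̄ ≈ 5.13), so this observation has high leverage and can move the slope substantially.

Step 1: Update the sums with the new point (n goes from 10 to 11)
Σx  = 51.27 + 16.58 = 67.85
Σy  = 349.24 + 75.46 = 424.70
Σx² = 277.2347 + 16.58² = 277.2347 + 274.8964 = 552.1311
Σxy = 1825.7029 + 16.58×75.46 = 1825.7029 + 1251.1268 = 3076.8297

Step 2: Recompute the slope with b₁ = (nΣxy − ΣxΣy) / (nΣx² − (Σx)²)
Numerator   = 11×3076.8297 − 67.85×424.70 = 33845.1267 − 28815.8950 = 5029.2317
Denominator = 11×552.1311 − 67.85² = 6073.4421 − 4603.6225 = 1469.8196
b₁(new) = 5029.2317 / 1469.8196 = 3.4217

(Same formula on the original sums: (10×1825.7029 − 51.27×349.24) / (10×277.2347 − 51.27²) = 351.4942 / 143.7341 = 2.4454, matching the given fit.)

Step 3: Change in slope
Δβ₁ = 3.4217 − 2.4454 = +0.9763
Relative change = +0.9763 / 2.4454 × 100% = +39.9%
→ the slope increases when the point is added.

Because the point sits above the extension of the original line at a high-leverage x, it tilts the fit up.
In practice: investigate whether it comes from the same population as the rest of the sample.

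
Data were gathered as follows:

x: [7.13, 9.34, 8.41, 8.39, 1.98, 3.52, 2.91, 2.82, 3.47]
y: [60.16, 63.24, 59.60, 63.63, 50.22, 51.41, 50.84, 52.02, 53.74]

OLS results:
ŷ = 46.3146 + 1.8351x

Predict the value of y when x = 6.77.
ŷ = 58.7382

To predict y for x = 6.77, substitute into the regression equation:

ŷ = 46.3146 + 1.8351 × 6.77
ŷ = 46.3146 + 12.4236
ŷ = 58.7382

This is a point prediction; actual observations scatter around it by roughly the residual standard deviation.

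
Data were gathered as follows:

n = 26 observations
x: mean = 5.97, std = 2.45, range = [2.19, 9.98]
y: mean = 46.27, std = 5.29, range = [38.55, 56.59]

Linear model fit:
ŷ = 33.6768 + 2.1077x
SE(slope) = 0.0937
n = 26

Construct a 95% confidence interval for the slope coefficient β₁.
The 95% CI for β₁ is (1.9143, 2.3011)

Confidence interval for the slope:

The 95% CI for β₁ is: β̂₁ ± t*(α/2, n-2) × SE(β̂₁)

Step 1: Find critical t-value
- Confidence level = 0.95
- Degrees of freedom = n - 2 = 26 - 2 = 24
- t*(α/2, 24) = 2.0639

Step 2: Calculate margin of error
Margin = 2.0639 × 0.0937 = 0.1934

Step 3: Construct interval
CI = 2.1077 ± 0.1934
CI = (1.9143, 2.3011)

Interpretation: We are 95% confident that the true slope β₁ lies between 1.9143 and 2.3011.
The interval does not include 0, suggesting a significant linear relationship.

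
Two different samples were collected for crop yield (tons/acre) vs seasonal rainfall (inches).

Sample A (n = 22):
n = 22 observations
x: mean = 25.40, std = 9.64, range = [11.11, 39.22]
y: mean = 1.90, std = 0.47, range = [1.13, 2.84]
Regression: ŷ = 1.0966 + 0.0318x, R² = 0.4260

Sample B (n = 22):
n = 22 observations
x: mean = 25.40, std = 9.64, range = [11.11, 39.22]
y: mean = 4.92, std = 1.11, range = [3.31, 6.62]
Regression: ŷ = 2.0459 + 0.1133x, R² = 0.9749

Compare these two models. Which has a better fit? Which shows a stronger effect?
Model B has the better fit (R² = 0.9749 vs 0.4260). Model B shows the stronger effect (|β₁| = 0.1133 vs 0.0318).

Model Comparison:

Fit — compare R²:
- Model A: R² = 0.4260 → 42.60% of variance in crop yield explained
- Model B: R² = 0.9749 → 97.49% of variance in crop yield explained
- 0.9749 > 0.4260 → Model B has the better fit

Effect size (slope magnitude):
- Model A: β₁ = 0.0318 → predicted crop yield rises 0.0318 tons/acre per additional inch of rainfall
- Model B: β₁ = 0.1133 → predicted crop yield rises 0.1133 tons/acre per additional inch of rainfall
- |0.0318| < |0.1133| → Model B shows the stronger marginal effect

Notes:
- The two samples could reflect different populations, time periods, or measurement quality.
- A steeper slope doesn't make a better model if the scatter around the line is large.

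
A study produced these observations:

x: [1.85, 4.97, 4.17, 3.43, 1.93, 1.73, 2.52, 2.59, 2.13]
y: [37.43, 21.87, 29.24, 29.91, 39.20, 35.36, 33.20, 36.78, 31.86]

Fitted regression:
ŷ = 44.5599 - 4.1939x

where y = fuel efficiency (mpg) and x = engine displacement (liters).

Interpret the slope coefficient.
On average, fuel efficiency is about 4.1939 mpg lower for every extra liter of engine displacement.

The slope coefficient β₁ = -4.1939 represents the marginal effect of engine displacement on fuel efficiency.

Interpretation:
- Engine displacement up by 1 liter → predicted fuel efficiency decreases by 4.1939 mpg
- The effect is assumed constant over the observed range of x (linearity)
- The slope describes association in these data, not necessarily a causal effect

The intercept β₀ = 44.5599 is the predicted fuel efficiency when engine displacement = 0; since the smallest observed x is 1.73, this is an extrapolation and mainly anchors the line.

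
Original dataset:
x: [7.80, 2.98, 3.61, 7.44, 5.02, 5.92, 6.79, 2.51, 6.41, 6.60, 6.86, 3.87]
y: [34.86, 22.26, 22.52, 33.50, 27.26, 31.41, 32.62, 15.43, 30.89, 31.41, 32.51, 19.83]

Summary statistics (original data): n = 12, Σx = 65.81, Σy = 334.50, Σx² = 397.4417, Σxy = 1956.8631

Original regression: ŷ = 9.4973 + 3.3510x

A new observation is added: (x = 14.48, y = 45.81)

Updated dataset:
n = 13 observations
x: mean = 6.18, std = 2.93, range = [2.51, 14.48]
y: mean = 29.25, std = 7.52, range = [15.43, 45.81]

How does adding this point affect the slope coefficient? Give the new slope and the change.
The slope changes from 3.3510 to 2.4395 (change of -0.9115, or -27.2%).

The new point has HIGH LEVERAGE: x = 14.48 is far from the original mean x̄ = 65.81/12 ≈ 5.48 (original range [2.51, 7.80]).

Step 1: Update the sums with the new point (n goes from 12 to 13)
Σx  = 65.81 + 14.48 = 80.29
Σy  = 334.50 + 45.81 = 380.31
Σx² = 397.4417 + 14.48² = 397.4417 + 209.6704 = 607.1121
Σxy = 1956.8631 + 14.48×45.81 = 1956.8631 + 663.3288 = 2620.1919

Step 2: Recompute the slope with b₁ = (nΣxy − ΣxΣy) / (nΣx² − (Σx)²)
Numerator   = 13×2620.1919 − 80.29×380.31 = 34062.4947 − 30535.0899 = 3527.4048
Denominator = 13×607.1121 − 80.29² = 7892.4573 − 6446.4841 = 1445.9732
b₁(new) = 3527.4048 / 1445.9732 = 2.4395

(Same formula on the original sums: (12×1956.8631 − 65.81×334.50) / (12×397.4417 − 65.81²) = 1468.9122 / 438.3443 = 3.3510, matching the given fit.)

Step 3: Change in slope
Δβ₁ = 2.4395 − 3.3510 = -0.9115
Relative change = -0.9115 / 3.3510 × 100% = -27.2%
→ the slope decreases when the point is added.

A high-leverage point only changes the slope if it is off the original line; here y = 45.81 is below the original trend, so the slope decreases.
In practice: refit with and without it and report both if conclusions differ.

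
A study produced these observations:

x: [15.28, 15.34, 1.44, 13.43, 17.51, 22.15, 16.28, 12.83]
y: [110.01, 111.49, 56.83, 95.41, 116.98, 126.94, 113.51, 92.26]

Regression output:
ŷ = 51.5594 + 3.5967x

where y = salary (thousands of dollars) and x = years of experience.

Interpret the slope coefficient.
An increase of one year in experience is associated with a 3.5967 thousand dollars increase in predicted salary.

β₁ = 3.5967 is the change in predicted salary (thousand dollars) per additional year of experience.

Interpretation:
- Experience up by 1 year → predicted salary increases by 3.5967 thousand dollars
- The effect is assumed constant over the observed range of x (linearity)

The intercept β₀ = 51.5594 is the predicted salary when experience = 0; since the smallest observed x is 1.44, this is an extrapolation and mainly anchors the line.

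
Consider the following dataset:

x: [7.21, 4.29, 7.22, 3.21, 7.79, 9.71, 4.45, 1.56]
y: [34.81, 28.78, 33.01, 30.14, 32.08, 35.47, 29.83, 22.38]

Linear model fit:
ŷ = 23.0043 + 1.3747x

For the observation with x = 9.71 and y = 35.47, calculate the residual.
Residual = -0.8826

The residual is the difference between the actual value and the predicted value:

Residual = y - ŷ

Step 1: Calculate predicted value
ŷ = 23.0043 + 1.3747 × 9.71
ŷ = 36.3526

Step 2: Calculate residual
Residual = 35.47 - 36.3526
Residual = -0.8826

Sign check: y < ŷ, so the point is below the line and the fit overestimates here.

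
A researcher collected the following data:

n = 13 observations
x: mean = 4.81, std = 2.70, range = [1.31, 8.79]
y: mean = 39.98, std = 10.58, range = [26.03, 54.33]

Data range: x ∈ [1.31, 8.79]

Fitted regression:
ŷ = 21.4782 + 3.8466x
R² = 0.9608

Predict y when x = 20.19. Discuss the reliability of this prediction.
ŷ = 99.1411 (extrapolation — x = 20.19 lies outside [1.31, 8.79], so reliability is low).

Prediction calculation:
ŷ = 21.4782 + 3.8466 × 20.19
ŷ = 99.1411

Reliability:
- Data range: x ∈ [1.31, 8.79]
- Prediction point: x = 20.19 is 11.40 units above the observed range → this is EXTRAPOLATION, not interpolation

Why that matters here:
- Real relationships often flatten, saturate, or turn nonlinear at extremes
- R² describes fit only over the sampled x values; it says nothing about behaviour beyond them

The R² = 0.9608 only validates the fit within [1.31, 8.79]; treat ŷ = 99.1411 with caution.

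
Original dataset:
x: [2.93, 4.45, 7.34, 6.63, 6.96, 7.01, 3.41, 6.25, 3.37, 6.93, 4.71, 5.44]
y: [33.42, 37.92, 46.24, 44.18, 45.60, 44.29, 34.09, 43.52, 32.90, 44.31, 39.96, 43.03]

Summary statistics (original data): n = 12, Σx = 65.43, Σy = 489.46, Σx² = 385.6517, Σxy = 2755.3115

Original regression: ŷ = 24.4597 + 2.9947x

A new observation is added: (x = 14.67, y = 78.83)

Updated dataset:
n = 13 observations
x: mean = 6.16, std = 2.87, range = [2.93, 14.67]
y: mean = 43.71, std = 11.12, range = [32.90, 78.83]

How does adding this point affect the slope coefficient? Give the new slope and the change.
Adding the point moves β₁ from 2.9947 to 3.8222, i.e. it increases by 0.8275 (+27.6%).

x = 14.67 lies well outside the original x-range [2.93, 7.34] (x̄ ≈ 5.45), so this observation has high leverage and can move the slope substantially.

Step 1: Update the sums with the new point (n goes from 12 to 13)
Σx  = 65.43 + 14.67 = 80.10
Σy  = 489.46 + 78.83 = 568.29
Σx² = 385.6517 + 14.67² = 385.6517 + 215.2089 = 600.8606
Σxy = 2755.3115 + 14.67×78.83 = 2755.3115 + 1156.4361 = 3911.7476

Step 2: Recompute the slope with b₁ = (nΣxy − ΣxΣy) / (nΣx² − (Σx)²)
Numerator   = 13×3911.7476 − 80.10×568.29 = 50852.7188 − 45520.0290 = 5332.6898
Denominator = 13×600.8606 − 80.10² = 7811.1878 − 6416.0100 = 1395.1778
b₁(new) = 5332.6898 / 1395.1778 = 3.8222

(Same formula on the original sums: (12×2755.3115 − 65.43×489.46) / (12×385.6517 − 65.43²) = 1038.3702 / 346.7355 = 2.9947, matching the given fit.)

Step 3: Change in slope
Δβ₁ = 3.8222 − 2.9947 = +0.8275
Relative change = +0.8275 / 2.9947 × 100% = +27.6%
→ the slope increases when the point is added.

Because the point sits above the extension of the original line at a high-leverage x, it tilts the fit up.
In practice: investigate whether it comes from the same population as the rest of the sample.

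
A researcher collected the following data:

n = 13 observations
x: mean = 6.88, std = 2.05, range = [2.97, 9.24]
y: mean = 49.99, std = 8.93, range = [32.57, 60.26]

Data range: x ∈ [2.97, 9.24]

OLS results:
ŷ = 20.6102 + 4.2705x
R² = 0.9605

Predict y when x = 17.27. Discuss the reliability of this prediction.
ŷ = 94.3617 (extrapolation — x = 17.27 lies outside [2.97, 9.24], so reliability is low).

Prediction calculation:
ŷ = 20.6102 + 4.2705 × 17.27
ŷ = 94.3617

Reliability:
- Data range: x ∈ [2.97, 9.24]
- Prediction point: x = 17.27 is 8.03 units above the observed range → this is EXTRAPOLATION, not interpolation

Why that matters here:
- Real relationships often flatten, saturate, or turn nonlinear at extremes
- R² describes fit only over the sampled x values; it says nothing about behaviour beyond them
- The standard error of prediction grows with (x − x̄)², and x = 17.27 is far from x̄ = 6.88

The R² = 0.9605 only validates the fit within [2.97, 9.24]; treat ŷ = 94.3617 with caution.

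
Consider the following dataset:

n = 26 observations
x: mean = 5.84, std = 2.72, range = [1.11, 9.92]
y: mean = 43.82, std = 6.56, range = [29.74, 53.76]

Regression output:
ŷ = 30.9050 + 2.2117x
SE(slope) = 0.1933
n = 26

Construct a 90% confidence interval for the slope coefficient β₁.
The 90% CI for β₁ is (1.8810, 2.5424)

Confidence interval for the slope:

The 90% CI for β₁ is: β̂₁ ± t*(α/2, n-2) × SE(β̂₁)

Step 1: Find critical t-value
- Confidence level = 0.9
- Degrees of freedom = n - 2 = 26 - 2 = 24
- t*(α/2, 24) = 1.7109

Step 2: Calculate margin of error
Margin = 1.7109 × 0.1933 = 0.3307

Step 3: Construct interval
CI = 2.2117 ± 0.3307
CI = (1.8810, 2.5424)

Interpretation: each one-unit increase in x is associated with a change in mean y of between 1.8810 and 2.5424, with 90% confidence.
The interval does not include 0, suggesting a significant linear relationship.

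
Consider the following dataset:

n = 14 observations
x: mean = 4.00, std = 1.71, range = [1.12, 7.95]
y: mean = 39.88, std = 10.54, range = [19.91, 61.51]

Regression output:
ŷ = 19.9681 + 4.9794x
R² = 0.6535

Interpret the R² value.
The model explains 65.35% of the variance in y (R² = 0.6535), leaving 34.65% unexplained; the fit is moderate.

R² (coefficient of determination) measures the proportion of variance in y explained by the regression model.

Here R² = 0.6535:
- Explained: 65.35% of the variation in y
- Unexplained (residual): 100% − 65.35% = 34.65%
- Rule of thumb (below 0.3 weak; 0.3 to below 0.7 moderate; 0.7 and above strong) → moderate

Calculation: R² = 1 − (SS_res / SS_tot), where SS_res is the sum of squared residuals and SS_tot the total sum of squares.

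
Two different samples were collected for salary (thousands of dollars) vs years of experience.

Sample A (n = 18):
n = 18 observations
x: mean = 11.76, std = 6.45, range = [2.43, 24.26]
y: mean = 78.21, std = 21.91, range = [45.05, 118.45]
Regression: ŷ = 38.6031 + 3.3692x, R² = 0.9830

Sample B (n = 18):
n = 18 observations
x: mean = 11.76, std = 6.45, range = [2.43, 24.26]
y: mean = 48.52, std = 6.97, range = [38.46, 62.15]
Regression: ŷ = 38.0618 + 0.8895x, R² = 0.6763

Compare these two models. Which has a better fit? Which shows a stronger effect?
Model A has the better fit (R² = 0.9830 vs 0.6763). Model A shows the stronger effect (|β₁| = 3.3692 vs 0.8895).

Model Comparison:

Which explains more variance? (R²)
- Model A: R² = 0.9830 → 98.30% of variance in salary explained
- Model B: R² = 0.6763 → 67.63% of variance in salary explained
- 0.9830 > 0.6763 → Model A has the better fit

Effect size (slope magnitude):
- Model A: β₁ = 3.3692 → predicted salary rises 3.3692 thousand dollars per additional year of experience
- Model B: β₁ = 0.8895 → predicted salary rises 0.8895 thousand dollars per additional year of experience
- |3.3692| > |0.8895| → Model A shows the stronger marginal effect

Note: R² measures how tightly points cluster around the line; β₁ measures how steep the line is — they answer different questions.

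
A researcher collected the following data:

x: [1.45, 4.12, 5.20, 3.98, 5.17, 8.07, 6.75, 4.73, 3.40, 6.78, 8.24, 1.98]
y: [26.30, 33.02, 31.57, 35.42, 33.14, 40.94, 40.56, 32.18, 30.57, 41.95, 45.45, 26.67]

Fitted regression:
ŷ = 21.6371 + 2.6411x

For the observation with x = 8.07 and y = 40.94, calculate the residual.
Residual = -2.0108

The residual is the difference between the actual value and the predicted value:

Residual = y - ŷ

Step 1: Calculate predicted value
ŷ = 21.6371 + 2.6411 × 8.07
ŷ = 42.9508

Step 2: Calculate residual
Residual = 40.94 - 42.9508
Residual = -2.0108

The residual is negative, so the observed y = 40.94 sits below the regression line (the line overestimates it by 2.0108).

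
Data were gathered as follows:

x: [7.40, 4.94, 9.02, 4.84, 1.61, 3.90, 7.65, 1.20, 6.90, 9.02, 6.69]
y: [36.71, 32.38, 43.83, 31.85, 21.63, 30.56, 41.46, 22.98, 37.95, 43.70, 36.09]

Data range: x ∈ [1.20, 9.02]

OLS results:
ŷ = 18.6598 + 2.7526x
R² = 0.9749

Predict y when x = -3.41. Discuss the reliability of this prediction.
ŷ = 9.2734, but this is extrapolation (below the data range [1.20, 9.02]) and may be unreliable.

Prediction calculation:
ŷ = 18.6598 + 2.7526 × (-3.41)
ŷ = 9.2734

Reliability:
- Data range: x ∈ [1.20, 9.02]
- Prediction point: x = -3.41 is 4.61 units below the observed range → this is EXTRAPOLATION, not interpolation

Why that matters here:
- There are no observations near this x to validate the fitted line there
- R² describes fit only over the sampled x values; it says nothing about behaviour beyond them

Report the number if required, but flag clearly that it is an extrapolation.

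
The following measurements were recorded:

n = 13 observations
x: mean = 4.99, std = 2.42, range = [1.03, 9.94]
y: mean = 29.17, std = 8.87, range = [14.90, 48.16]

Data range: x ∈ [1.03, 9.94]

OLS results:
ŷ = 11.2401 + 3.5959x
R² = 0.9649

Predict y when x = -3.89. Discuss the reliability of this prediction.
The equation gives ŷ = -2.7480; however x = -3.89 is 4.92 units below the observed range, so this extrapolated value should not be trusted.

Prediction calculation:
ŷ = 11.2401 + 3.5959 × (-3.89)
ŷ = -2.7480

Reliability:
- Data range: x ∈ [1.03, 9.94]
- Prediction point: x = -3.89 is 4.92 units below the observed range → this is EXTRAPOLATION, not interpolation

Why that matters here:
- Real relationships often flatten, saturate, or turn nonlinear at extremes
- R² describes fit only over the sampled x values; it says nothing about behaviour beyond them
- The standard error of prediction grows with (x − x̄)², and x = -3.89 is far from x̄ = 4.99

The R² = 0.9649 only validates the fit within [1.03, 9.94]; treat ŷ = -2.7480 with caution.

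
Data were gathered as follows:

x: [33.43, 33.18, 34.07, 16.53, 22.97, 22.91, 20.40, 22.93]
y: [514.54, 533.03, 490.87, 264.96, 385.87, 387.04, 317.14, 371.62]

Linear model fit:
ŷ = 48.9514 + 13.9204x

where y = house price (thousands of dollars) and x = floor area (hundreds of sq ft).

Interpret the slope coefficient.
On average, house price is about 13.9204 thousand dollars higher for every extra hundred sq ft of floor area.

β₁ = 13.9204 is the change in predicted house price (thousand dollars) per additional hundred sq ft of floor area.

Interpretation:
- Floor area up by 1 hundred sq ft → predicted house price increases by 13.9204 thousand dollars
- The effect is assumed constant over the observed range of x (linearity)

The intercept β₀ = 48.9514 is the predicted house price when floor area = 0; since the smallest observed x is 16.53, this is an extrapolation and mainly anchors the line.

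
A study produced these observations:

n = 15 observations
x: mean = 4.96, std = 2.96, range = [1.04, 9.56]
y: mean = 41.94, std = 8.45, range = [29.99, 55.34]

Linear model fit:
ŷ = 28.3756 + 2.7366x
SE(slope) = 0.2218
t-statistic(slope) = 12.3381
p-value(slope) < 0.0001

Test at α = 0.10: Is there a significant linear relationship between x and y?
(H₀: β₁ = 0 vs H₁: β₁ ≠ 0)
Since p-value < 0.0001 < α = 0.10, reject H₀ — the slope is significantly different from 0.

Hypothesis test for the slope coefficient:

H₀: β₁ = 0 (no linear relationship)
H₁: β₁ ≠ 0 (linear relationship exists)

Test statistic: t = β̂₁ / SE(β̂₁) = 2.7366 / 0.2218 = 12.3381

With df = 13, the two-sided p-value for |t| = 12.3381 is <0.0001.

Decision rule: reject H₀ if p-value < α.
p-value < 0.0001 < α = 0.10 → reject H₀.

Conclusion: the linear association between x and y is significant at the 10% level.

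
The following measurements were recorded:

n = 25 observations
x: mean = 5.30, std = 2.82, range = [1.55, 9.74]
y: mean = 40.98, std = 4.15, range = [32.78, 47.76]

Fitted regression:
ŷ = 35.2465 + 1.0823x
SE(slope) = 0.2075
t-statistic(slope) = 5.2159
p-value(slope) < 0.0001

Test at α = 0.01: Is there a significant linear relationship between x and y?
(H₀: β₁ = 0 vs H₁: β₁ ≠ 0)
p-value < 0.0001 < α = 0.01, so we reject H₀. The relationship is significant.

Hypothesis test for the slope coefficient:

H₀: β₁ = 0 (no linear relationship)
H₁: β₁ ≠ 0 (linear relationship exists)

Test statistic: t = β̂₁ / SE(β̂₁) = 1.0823 / 0.2075 = 5.2159

With df = 23, the two-sided p-value for |t| = 5.2159 is <0.0001.

Decision rule: reject H₀ if p-value < α.
p-value < 0.0001 < α = 0.01 → reject H₀.

Conclusion: the linear association between x and y is significant at the 1% level.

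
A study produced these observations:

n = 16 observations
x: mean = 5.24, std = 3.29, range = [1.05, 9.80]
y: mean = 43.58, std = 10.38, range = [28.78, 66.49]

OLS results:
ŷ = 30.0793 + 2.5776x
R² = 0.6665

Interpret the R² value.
About 66.65% of the variability in y is accounted for by the regression on x (R² = 0.6665) — a moderate linear fit.

R² (coefficient of determination) measures the proportion of variance in y explained by the regression model.

Here R² = 0.6665:
- Explained: 66.65% of the variation in y
- Unexplained (residual): 100% − 66.65% = 33.35%
- Rule of thumb (below 0.3 weak; 0.3 to below 0.7 moderate; 0.7 and above strong) → moderate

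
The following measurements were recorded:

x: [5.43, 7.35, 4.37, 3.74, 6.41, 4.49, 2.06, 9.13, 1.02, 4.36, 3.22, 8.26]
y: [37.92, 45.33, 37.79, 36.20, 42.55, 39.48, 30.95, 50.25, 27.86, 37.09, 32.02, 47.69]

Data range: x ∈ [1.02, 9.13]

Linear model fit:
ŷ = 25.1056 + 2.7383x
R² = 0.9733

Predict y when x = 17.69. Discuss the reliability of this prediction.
ŷ = 73.5461 (extrapolation — x = 17.69 lies outside [1.02, 9.13], so reliability is low).

Prediction calculation:
ŷ = 25.1056 + 2.7383 × 17.69
ŷ = 73.5461

Reliability:
- Data range: x ∈ [1.02, 9.13]
- Prediction point: x = 17.69 is 8.56 units above the observed range → this is EXTRAPOLATION, not interpolation

Why that matters here:
- R² describes fit only over the sampled x values; it says nothing about behaviour beyond them
- Real relationships often flatten, saturate, or turn nonlinear at extremes

The R² = 0.9733 only validates the fit within [1.02, 9.13]; treat ŷ = 73.5461 with caution.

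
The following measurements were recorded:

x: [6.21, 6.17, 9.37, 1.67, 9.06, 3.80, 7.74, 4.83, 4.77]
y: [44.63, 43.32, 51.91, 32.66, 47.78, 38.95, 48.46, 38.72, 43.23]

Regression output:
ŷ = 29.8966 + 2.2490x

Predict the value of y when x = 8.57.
ŷ = 49.1705

Plug x = 8.57 into the fitted line:

ŷ = 29.8966 + 2.2490 × 8.57
ŷ = 29.8966 + 19.2739
ŷ = 49.1705

This is the fitted mean response at that x — an individual observation would come with a wider prediction interval.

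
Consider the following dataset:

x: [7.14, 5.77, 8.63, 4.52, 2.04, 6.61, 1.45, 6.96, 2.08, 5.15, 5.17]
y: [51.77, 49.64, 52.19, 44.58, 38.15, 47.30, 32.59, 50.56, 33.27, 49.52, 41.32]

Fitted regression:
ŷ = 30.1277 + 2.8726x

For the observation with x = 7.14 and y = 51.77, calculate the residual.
Residual = 1.1319

The residual is the difference between the actual value and the predicted value:

Residual = y - ŷ

Step 1: Calculate predicted value
ŷ = 30.1277 + 2.8726 × 7.14
ŷ = 50.6381

Step 2: Calculate residual
Residual = 51.77 - 50.6381
Residual = 1.1319

Sign check: y > ŷ, so the point is above the line and the fit underestimates here.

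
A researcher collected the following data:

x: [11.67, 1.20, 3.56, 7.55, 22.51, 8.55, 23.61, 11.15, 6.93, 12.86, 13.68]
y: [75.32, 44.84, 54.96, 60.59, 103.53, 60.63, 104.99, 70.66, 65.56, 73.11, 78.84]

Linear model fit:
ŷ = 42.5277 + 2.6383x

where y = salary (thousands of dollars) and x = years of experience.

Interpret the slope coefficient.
An increase of one year in experience is associated with a 2.6383 thousand dollars increase in predicted salary.

The slope coefficient β₁ = 2.6383 represents the marginal effect of experience on salary.

Interpretation:
- Experience up by 1 year → predicted salary increases by 2.6383 thousand dollars
- The effect is assumed constant over the observed range of x (linearity)

The intercept β₀ = 42.5277 is the predicted salary when experience = 0; since the smallest observed x is 1.20, this is an extrapolation and mainly anchors the line.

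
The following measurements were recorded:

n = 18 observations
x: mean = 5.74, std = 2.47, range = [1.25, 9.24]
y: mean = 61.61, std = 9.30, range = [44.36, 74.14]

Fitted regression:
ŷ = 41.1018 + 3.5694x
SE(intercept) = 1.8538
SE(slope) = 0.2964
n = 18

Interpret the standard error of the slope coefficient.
The slope 3.5694 is pinned down to within about ±0.2964 (one SE) by these data — relative uncertainty 8.3%, i.e. precise.

What SE measures:
- The standard error quantifies the sampling variability of the coefficient estimate
- It is the estimated standard deviation of β̂₁ across hypothetical repeated samples of the same size
- Smaller SE → more precise estimate

Relative precision:
- SE / |β̂₁| = 0.2964 / 3.5694 = 8.3%
- Rule of thumb (under 20%: precise; 20% to under 50%: moderately precise; 50% or more: imprecise) → precise

Rough 95% range (±2 SE): 3.5694 ± 0.5928 → (2.9766, 4.1622).

What drives SE(β̂₁): more residual scatter → larger SE; larger n (here n = 18) → smaller SE.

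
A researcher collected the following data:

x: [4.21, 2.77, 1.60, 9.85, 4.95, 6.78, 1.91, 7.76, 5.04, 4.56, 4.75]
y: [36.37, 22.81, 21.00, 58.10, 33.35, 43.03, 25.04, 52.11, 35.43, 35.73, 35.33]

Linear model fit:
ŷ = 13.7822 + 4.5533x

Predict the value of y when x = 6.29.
ŷ = 42.4225

Plug x = 6.29 into the fitted line:

ŷ = 13.7822 + 4.5533 × 6.29
ŷ = 13.7822 + 28.6403
ŷ = 42.4225

This is the fitted mean response at that x — an individual observation would come with a wider prediction interval.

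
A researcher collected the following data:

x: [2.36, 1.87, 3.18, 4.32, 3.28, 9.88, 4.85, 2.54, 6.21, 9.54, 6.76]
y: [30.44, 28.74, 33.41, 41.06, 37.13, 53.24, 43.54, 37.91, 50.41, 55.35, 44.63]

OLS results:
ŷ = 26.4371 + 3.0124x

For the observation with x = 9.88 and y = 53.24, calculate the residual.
Residual = -2.9596

The residual is the difference between the actual value and the predicted value:

Residual = y - ŷ

Step 1: Calculate predicted value
ŷ = 26.4371 + 3.0124 × 9.88
ŷ = 56.1996

Step 2: Calculate residual
Residual = 53.24 - 56.1996
Residual = -2.9596

The residual is negative, so the observed y = 53.24 sits below the regression line (the line overestimates it by 2.9596).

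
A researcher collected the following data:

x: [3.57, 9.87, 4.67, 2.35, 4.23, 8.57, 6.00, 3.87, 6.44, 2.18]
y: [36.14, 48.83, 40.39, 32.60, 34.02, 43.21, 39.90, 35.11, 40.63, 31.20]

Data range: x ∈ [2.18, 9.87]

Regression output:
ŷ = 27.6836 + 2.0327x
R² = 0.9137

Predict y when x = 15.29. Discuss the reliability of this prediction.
The equation gives ŷ = 58.7636; however x = 15.29 is 5.42 units above the observed range, so this extrapolated value should not be trusted.

Prediction calculation:
ŷ = 27.6836 + 2.0327 × 15.29
ŷ = 58.7636

Reliability:
- Data range: x ∈ [2.18, 9.87]
- Prediction point: x = 15.29 is 5.42 units above the observed range → this is EXTRAPOLATION, not interpolation

Why that matters here:
- R² describes fit only over the sampled x values; it says nothing about behaviour beyond them
- Real relationships often flatten, saturate, or turn nonlinear at extremes
- The standard error of prediction grows with (x − x̄)², and x = 15.29 is far from x̄ = 5.17

A defensible statement: 'if the linear trend continued to x = 15.29, y would be about 58.7636' — the premise is untested.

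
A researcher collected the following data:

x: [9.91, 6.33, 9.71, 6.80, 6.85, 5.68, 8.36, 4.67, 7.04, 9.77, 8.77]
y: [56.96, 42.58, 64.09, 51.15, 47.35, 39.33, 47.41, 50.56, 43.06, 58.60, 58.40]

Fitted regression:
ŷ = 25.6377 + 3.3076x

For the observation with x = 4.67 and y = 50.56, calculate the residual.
Residual = 9.4758

The residual is the difference between the actual value and the predicted value:

Residual = y - ŷ

Step 1: Calculate predicted value
ŷ = 25.6377 + 3.3076 × 4.67
ŷ = 41.0842

Step 2: Calculate residual
Residual = 50.56 - 41.0842
Residual = 9.4758

Interpretation: the model underestimates the actual value by 9.4758 at this point (positive residual → observation lies above the fitted line).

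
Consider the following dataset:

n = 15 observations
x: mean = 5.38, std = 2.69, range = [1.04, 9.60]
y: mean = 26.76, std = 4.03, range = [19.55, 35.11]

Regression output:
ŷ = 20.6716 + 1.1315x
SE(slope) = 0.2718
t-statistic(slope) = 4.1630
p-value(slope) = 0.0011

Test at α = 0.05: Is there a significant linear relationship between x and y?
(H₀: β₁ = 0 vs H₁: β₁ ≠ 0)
Reject H₀: p-value = 0.0011 < α = 0.05. The linear relationship is significant at the 5% level.

Hypothesis test for the slope coefficient:

H₀: β₁ = 0 (no linear relationship)
H₁: β₁ ≠ 0 (linear relationship exists)

Test statistic: t = β̂₁ / SE(β̂₁) = 1.1315 / 0.2718 = 4.1630

The p-value (0.0011) is the probability, under H₀, of a t-statistic at least as extreme as |t| = 4.1630 (two-sided, df = n − 2 = 13).

Decision rule: reject H₀ if p-value < α.
p-value = 0.0011 < α = 0.05 → reject H₀.

There is sufficient evidence at the 5% significance level to conclude that a linear relationship exists between x and y.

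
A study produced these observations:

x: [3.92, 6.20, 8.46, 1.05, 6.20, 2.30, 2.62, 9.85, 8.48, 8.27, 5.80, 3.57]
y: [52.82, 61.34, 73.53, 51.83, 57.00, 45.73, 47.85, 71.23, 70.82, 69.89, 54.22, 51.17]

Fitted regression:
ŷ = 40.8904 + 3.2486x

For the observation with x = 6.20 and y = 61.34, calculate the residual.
Residual = 0.3083

The residual is the difference between the actual value and the predicted value:

Residual = y - ŷ

Step 1: Calculate predicted value
ŷ = 40.8904 + 3.2486 × 6.20
ŷ = 61.0317

Step 2: Calculate residual
Residual = 61.34 - 61.0317
Residual = 0.3083

Interpretation: the model underestimates the actual value by 0.3083 at this point (positive residual → observation lies above the fitted line).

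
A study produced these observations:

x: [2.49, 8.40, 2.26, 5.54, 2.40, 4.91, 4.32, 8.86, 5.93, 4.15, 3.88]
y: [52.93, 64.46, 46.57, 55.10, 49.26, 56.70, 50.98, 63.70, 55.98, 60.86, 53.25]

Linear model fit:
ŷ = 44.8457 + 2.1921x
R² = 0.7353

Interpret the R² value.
About 73.53% of the variability in y is accounted for by the regression on x (R² = 0.7353) — a strong linear fit.

The coefficient of determination R² is the fraction of the total variation in y that the fitted line accounts for.

Here R² = 0.7353:
- Explained: 73.53% of the variation in y
- Unexplained (residual): 100% − 73.53% = 26.47%
- Rule of thumb (below 0.3 weak; 0.3 to below 0.7 moderate; 0.7 and above strong) → strong

Note: R² says nothing about causation, and a high R² does not by itself mean the linear form is appropriate — check the residuals.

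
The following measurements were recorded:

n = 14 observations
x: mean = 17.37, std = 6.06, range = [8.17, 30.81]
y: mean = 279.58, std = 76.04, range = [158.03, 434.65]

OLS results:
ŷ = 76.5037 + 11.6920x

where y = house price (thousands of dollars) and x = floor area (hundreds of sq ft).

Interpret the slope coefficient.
On average, house price is about 11.6920 thousand dollars higher for every extra hundred sq ft of floor area.

The slope β₁ = 11.6920 gives the rate at which the fitted house price changes with floor area.

Interpretation:
- Floor area up by 1 hundred sq ft → predicted house price increases by 11.6920 thousand dollars
- The effect is assumed constant over the observed range of x (linearity)

The intercept β₀ = 76.5037 is the predicted house price when floor area = 0; since the smallest observed x is 8.17, this is an extrapolation and mainly anchors the line.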